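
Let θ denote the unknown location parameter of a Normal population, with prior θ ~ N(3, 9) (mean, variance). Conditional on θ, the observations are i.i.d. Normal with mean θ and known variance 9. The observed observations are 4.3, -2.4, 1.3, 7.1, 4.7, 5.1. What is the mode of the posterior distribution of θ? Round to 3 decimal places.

n = 6; x̄ = (4.3 + (-2.4) + 1.3 + 7.1 + 4.7 + 5.1)/6 = 20.1/6 = 3.35.
For a Normal prior and Normal likelihood with known variance, the posterior is Normal; its mode equals its mean, the precision-weighted average.
Prior precision 1/σ₀² = 1/9; data precision n/σ² = 6/9 = 2/3.
θ̂ = ((1/9)·3 + (2/3)·3.35) / (1/9 + 2/3) = (77/30)/(7/9) = 3.300.

θ̂_MAP = 3.300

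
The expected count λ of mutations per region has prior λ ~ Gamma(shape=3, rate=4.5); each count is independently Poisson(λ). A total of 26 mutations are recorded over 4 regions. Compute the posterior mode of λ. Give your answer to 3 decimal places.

Σxᵢ = 26, n = 4.
Posterior ∝ λ^2e^(−4.5λ) · λ^26e^(−4λ) = λ^28e^(−8.5λ), i.e. Gamma(shape=29, rate=8.5).
The mode of a Gamma(a, b) with a ≥ 1 (shape–rate) is (a−1)/b = 28/8.5 ≈ 3.294.

λ̂_MAP = 3.294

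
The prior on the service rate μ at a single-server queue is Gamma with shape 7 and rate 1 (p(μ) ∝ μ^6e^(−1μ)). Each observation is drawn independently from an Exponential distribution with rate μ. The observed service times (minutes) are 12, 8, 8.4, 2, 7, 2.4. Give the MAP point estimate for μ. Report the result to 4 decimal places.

The Exponential(rate=μ) likelihood is ∝ μ^n e^(−μΣtᵢ). Here n = 6 and Σtᵢ = 12 + 8 + 8.4 + 2 + 7 + 2.4 = 39.8.
Posterior ∝ μ^6e^(−1μ) · μ^6e^(−39.8μ) = μ^12e^(−40.8μ), i.e. Gamma(13, 40.8).
Mode = (a−1)/b = 12/40.8 ≈ 0.2941.

μ̂_MAP = 0.2941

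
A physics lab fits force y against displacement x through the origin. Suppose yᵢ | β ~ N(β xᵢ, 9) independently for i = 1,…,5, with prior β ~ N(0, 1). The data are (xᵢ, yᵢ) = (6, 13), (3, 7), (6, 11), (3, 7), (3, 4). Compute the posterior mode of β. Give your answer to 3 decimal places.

log p(β | y) = −Σ(yᵢ − βxᵢ)²/(2·9) − β²/(2·1) + const.
Setting the derivative to zero: Σxᵢ(yᵢ − βxᵢ)/9 − β/1 = 0, so β = Σxᵢyᵢ / (Σxᵢ² + σ²/τ²).
Σxᵢyᵢ = 6·13 + 3·7 + 6·11 + 3·7 + 3·4 = 198; Σxᵢ² = 99; σ²/τ² = 9.
β̂_MAP = 198 / (99 + 9) = 198/108 ≈ 1.833.

β̂_MAP = 1.833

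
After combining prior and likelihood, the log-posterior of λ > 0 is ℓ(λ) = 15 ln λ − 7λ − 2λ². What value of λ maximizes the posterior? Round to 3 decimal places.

ℓ'(λ) = 15/λ − 7 − 4λ. Setting this to zero and multiplying by λ: 4λ² + 7λ − 15 = 0.
λ = (−7 + √(7² + 4·4·15)) / (2·4) = (−7 + √289) / 8 = (−7 + 17)/8 = 5/4.
ℓ''(λ) = −15/λ² − 4 < 0, confirming a maximum.

λ̂_MAP = 1.250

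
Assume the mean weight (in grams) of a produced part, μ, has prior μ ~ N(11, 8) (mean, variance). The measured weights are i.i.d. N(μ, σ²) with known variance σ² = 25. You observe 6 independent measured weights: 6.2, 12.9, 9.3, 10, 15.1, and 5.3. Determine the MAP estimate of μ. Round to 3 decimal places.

n = 6; x̄ = (6.2 + 12.9 + 9.3 + 10 + 15.1 + 5.3)/6 = 58.8/6 = 9.8.
For a Normal prior and Normal likelihood with known variance, the posterior is Normal; its mode equals its mean, the precision-weighted average.
Prior precision 1/σ₀² = 1/8 = 0.125; data precision n/σ² = 6/25 = 0.24.
μ̂ = (0.125·11 + 0.24·9.8) / (0.125 + 0.24) = 3.727/0.365 = 3727/365 ≈ 10.211.

μ̂_MAP = 10.211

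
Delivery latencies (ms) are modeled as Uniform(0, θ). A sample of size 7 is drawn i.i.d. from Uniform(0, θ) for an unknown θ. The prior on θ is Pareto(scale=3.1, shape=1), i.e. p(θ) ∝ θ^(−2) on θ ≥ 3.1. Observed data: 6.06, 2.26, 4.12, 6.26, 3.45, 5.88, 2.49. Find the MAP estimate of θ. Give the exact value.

The Uniform(0, θ) likelihood is θ^(−n) for θ ≥ max(xᵢ), zero otherwise. Here max(xᵢ) = 6.26.
Posterior ∝ θ^(−2) · θ^(−7) = θ^(−9) on θ ≥ max(3.1, 6.26) = 6.26.
This density is strictly decreasing in θ, so the posterior mode lies at the lower boundary of the support.

θ̂_MAP = 6.26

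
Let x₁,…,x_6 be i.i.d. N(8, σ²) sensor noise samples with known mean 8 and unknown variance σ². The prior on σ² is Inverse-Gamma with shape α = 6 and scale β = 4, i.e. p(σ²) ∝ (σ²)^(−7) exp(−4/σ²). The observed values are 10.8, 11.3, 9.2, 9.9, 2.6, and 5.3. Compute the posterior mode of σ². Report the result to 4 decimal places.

Sum of squared deviations about the known mean: SS = (10.8−8)² + (11.3−8)² + (9.2−8)² + (9.9−8)² + (2.6−8)² + (5.3−8)² = 60.23.
The Normal likelihood contributes (σ²)^(−n/2) exp(−SS/(2σ²)), so the posterior is Inverse-Gamma(α + n/2, β + SS/2) = Inverse-Gamma(9, 34.115).
The mode of Inverse-Gamma(a, b) is b/(a+1) = 34.115/10 ≈ 3.4115.

σ̂²_MAP = 3.4115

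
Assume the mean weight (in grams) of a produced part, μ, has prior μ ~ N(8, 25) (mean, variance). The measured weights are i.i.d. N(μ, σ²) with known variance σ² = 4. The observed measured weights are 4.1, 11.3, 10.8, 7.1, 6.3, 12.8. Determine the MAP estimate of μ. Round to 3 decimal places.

μ̂_MAP = 8.714

n = 6; x̄ = (4.1 + 11.3 + 10.8 + 7.1 + 6.3 + 12.8)/6 = 52.4/6 = 131/15 ≈ 8.7333.
For a Normal prior and Normal likelihood with known variance, the posterior is Normal; its mode equals its mean, the precision-weighted average.
Prior precision 1/σ₀² = 1/25 = 0.04; data precision n/σ² = 6/4 = 1.5.
μ̂ = (0.04·8 + 1.5·(131/15)) / (0.04 + 1.5) = 13.42/1.54 = 61/7 ≈ 8.714.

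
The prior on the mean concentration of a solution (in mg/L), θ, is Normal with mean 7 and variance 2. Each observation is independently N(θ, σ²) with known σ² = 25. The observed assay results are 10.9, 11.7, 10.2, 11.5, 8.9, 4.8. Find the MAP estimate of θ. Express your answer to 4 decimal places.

n = 6; x̄ = (10.9 + 11.7 + 10.2 + 11.5 + 8.9 + 4.8)/6 = 58/6 = 29/3 ≈ 9.6667.
For a Normal prior and Normal likelihood with known variance, the posterior is Normal; its mode equals its mean, the precision-weighted average.
Prior precision 1/σ₀² = 1/2 = 0.5; data precision n/σ² = 6/25 = 0.24.
θ̂ = (0.5·7 + 0.24·(29/3)) / (0.5 + 0.24) = 5.82/0.74 = 291/37 ≈ 7.8649.

θ̂_MAP = 7.8649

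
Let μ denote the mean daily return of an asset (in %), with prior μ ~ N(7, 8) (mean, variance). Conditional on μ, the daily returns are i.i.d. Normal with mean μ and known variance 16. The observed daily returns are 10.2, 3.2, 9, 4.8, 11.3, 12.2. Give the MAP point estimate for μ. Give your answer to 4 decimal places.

μ̂_MAP = 8.0875

n = 6; x̄ = (10.2 + 3.2 + 9 + 4.8 + 11.3 + 12.2)/6 = 50.7/6 = 8.45.
For a Normal prior and Normal likelihood with known variance, the posterior is Normal; its mode equals its mean, the precision-weighted average.
Prior precision 1/σ₀² = 1/8 = 0.125; data precision n/σ² = 6/16 = 0.375.
μ̂ = (0.125·7 + 0.375·8.45) / (0.125 + 0.375) = 4.04375/0.5 = 8.0875.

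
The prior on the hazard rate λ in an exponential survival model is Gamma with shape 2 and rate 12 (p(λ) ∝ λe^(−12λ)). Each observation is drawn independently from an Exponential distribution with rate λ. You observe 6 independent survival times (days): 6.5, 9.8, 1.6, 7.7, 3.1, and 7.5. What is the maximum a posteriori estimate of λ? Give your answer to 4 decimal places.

λ̂_MAP = 0.1452

The Exponential(rate=λ) likelihood is ∝ λ^n e^(−λΣtᵢ). Here n = 6 and Σtᵢ = 6.5 + 9.8 + 1.6 + 7.7 + 3.1 + 7.5 = 36.2.
Posterior ∝ λe^(−12λ) · λ^6e^(−36.2λ) = λ^7e^(−48.2λ), i.e. Gamma(8, 48.2).
Mode = (a−1)/b = 7/48.2 ≈ 0.1452.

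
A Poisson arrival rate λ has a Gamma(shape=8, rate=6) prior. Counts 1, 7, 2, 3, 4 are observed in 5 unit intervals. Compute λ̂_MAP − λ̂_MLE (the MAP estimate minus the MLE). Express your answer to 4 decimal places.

Σxᵢ = 17. Posterior is Gamma(25, 11); MAP = (25−1)/11 = 24/11 ≈ 2.18182.
MLE = x̄ = 17/5 ≈ 3.40000.
Difference = 24/11 − 17/5 = -67/55 ≈ -1.2182.

MAP − MLE = -1.2182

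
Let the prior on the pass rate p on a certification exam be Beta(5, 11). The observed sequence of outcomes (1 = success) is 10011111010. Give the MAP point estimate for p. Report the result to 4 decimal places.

Prior: Beta(5, 11).
Data: 7 successes in 11 trials (from the sequence). The binomial likelihood contributes p^7(1−p)^4, so the posterior is Beta(5+7, 11+4) = Beta(12, 15).
For Beta(a, b) with a, b > 1 the mode is (a−1)/(a+b−2) = 11/25 ≈ 0.4400.

p̂_MAP = 0.4400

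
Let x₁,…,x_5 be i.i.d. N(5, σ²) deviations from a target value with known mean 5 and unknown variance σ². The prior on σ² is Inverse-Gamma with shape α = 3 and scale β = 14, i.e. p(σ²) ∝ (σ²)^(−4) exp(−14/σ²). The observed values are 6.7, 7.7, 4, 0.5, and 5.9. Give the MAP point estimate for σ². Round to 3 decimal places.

Sum of squared deviations about the known mean: SS = (6.7−5)² + (7.7−5)² + (4−5)² + (0.5−5)² + (5.9−5)² = 32.24.
The Normal likelihood contributes (σ²)^(−n/2) exp(−SS/(2σ²)), so the posterior is Inverse-Gamma(α + n/2, β + SS/2) = Inverse-Gamma(5.5, 30.12).
The mode of Inverse-Gamma(a, b) is b/(a+1) = 30.12/6.5 ≈ 4.634.

σ̂²_MAP = 4.634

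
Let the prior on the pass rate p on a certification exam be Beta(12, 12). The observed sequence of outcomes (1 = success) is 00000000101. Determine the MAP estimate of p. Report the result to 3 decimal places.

Prior: Beta(12, 12).
Data: 2 successes in 11 trials (from the sequence). The binomial likelihood contributes p^2(1−p)^9, so the posterior is Beta(12+2, 12+9) = Beta(14, 21).
For Beta(a, b) with a, b > 1 the mode is (a−1)/(a+b−2) = 13/33 ≈ 0.394.

p̂_MAP = 0.394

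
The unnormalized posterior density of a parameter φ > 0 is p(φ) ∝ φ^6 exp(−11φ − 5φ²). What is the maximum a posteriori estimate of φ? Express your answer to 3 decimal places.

ℓ'(φ) = 6/φ − 11 − 10φ. Setting this to zero and multiplying by φ: 10φ² + 11φ − 6 = 0.
φ = (−11 + √(11² + 4·10·6)) / (2·10) = (−11 + √361) / 20 = (−11 + 19)/20 = 2/5.
ℓ''(φ) = −6/φ² − 10 < 0, confirming a maximum.

φ̂_MAP = 0.400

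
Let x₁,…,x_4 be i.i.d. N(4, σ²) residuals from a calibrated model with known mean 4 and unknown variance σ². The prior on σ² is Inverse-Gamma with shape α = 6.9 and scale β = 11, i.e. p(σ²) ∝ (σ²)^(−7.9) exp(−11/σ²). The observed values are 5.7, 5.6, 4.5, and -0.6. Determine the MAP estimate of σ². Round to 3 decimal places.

Sum of squared deviations about the known mean: SS = (5.7−4)² + (5.6−4)² + (4.5−4)² + (-0.6−4)² = 26.86.
The Normal likelihood contributes (σ²)^(−n/2) exp(−SS/(2σ²)), so the posterior is Inverse-Gamma(α + n/2, β + SS/2) = Inverse-Gamma(8.9, 24.43).
The mode of Inverse-Gamma(a, b) is b/(a+1) = 24.43/9.9 ≈ 2.468.

σ̂²_MAP = 2.468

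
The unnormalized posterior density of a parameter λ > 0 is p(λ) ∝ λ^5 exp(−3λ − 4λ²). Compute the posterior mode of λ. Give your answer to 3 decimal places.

ℓ'(λ) = 5/λ − 3 − 8λ. Setting this to zero and multiplying by λ: 8λ² + 3λ − 5 = 0.
λ = (−3 + √(3² + 4·8·5)) / (2·8) = (−3 + √169) / 16 = (−3 + 13)/16 = 5/8.
ℓ''(λ) = −5/λ² − 8 < 0, confirming a maximum.

λ̂_MAP = 0.625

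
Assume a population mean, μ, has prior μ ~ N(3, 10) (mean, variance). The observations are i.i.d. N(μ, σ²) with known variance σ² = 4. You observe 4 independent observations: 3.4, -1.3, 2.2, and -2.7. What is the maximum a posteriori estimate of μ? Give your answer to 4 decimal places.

n = 4; x̄ = (3.4 + (-1.3) + 2.2 + (-2.7))/4 = 1.6/4 = 0.4.
For a Normal prior and Normal likelihood with known variance, the posterior is Normal; its mode equals its mean, the precision-weighted average.
Prior precision 1/σ₀² = 1/10 = 0.1; data precision n/σ² = 4/4 = 1.
μ̂ = (0.1·3 + 1·0.4) / (0.1 + 1) = 0.7/1.1 = 7/11 ≈ 0.6364.

μ̂_MAP = 0.6364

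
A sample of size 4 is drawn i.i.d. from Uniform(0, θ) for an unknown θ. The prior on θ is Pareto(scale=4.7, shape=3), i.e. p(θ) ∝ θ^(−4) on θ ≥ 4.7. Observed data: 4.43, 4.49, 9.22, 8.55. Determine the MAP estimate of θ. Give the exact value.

The Uniform(0, θ) likelihood is θ^(−n) for θ ≥ max(xᵢ), zero otherwise. Here max(xᵢ) = 9.22.
Posterior ∝ θ^(−4) · θ^(−4) = θ^(−8) on θ ≥ max(4.7, 9.22) = 9.22.
This density is strictly decreasing in θ, so the posterior mode lies at the lower boundary of the support.

θ̂_MAP = 9.22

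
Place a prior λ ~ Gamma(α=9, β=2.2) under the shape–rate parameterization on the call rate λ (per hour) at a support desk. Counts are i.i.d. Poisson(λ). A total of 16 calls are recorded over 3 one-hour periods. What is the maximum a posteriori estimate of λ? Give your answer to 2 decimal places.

Σxᵢ = 16, n = 3.
Posterior ∝ λ^8e^(−2.2λ) · λ^16e^(−3λ) = λ^24e^(−5.2λ), i.e. Gamma(shape=25, rate=5.2).
The mode of a Gamma(a, b) with a ≥ 1 (shape–rate) is (a−1)/b = 24/5.2 ≈ 4.62.

λ̂_MAP = 4.62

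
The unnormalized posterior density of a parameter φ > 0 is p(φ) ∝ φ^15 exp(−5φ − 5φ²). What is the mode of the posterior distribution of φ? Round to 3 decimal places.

φ̂_MAP = 1.000

ℓ'(φ) = 15/φ − 5 − 10φ. Setting this to zero and multiplying by φ: 10φ² + 5φ − 15 = 0.
φ = (−5 + √(5² + 4·10·15)) / (2·10) = (−5 + √625) / 20 = (−5 + 25)/20 = 1.
ℓ''(φ) = −15/φ² − 10 < 0, confirming a maximum.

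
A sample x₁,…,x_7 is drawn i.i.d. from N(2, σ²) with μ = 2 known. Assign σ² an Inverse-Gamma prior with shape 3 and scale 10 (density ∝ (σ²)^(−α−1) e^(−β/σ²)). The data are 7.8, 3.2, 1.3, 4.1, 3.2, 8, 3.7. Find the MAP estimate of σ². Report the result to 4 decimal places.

σ̂²_MAP = 6.6873

Sum of squared deviations about the known mean: SS = (7.8−2)² + (3.2−2)² + (1.3−2)² + (4.1−2)² + (3.2−2)² + (8−2)² + (3.7−2)² = 80.31.
The Normal likelihood contributes (σ²)^(−n/2) exp(−SS/(2σ²)), so the posterior is Inverse-Gamma(α + n/2, β + SS/2) = Inverse-Gamma(6.5, 50.155).
The mode of Inverse-Gamma(a, b) is b/(a+1) = 50.155/7.5 ≈ 6.6873.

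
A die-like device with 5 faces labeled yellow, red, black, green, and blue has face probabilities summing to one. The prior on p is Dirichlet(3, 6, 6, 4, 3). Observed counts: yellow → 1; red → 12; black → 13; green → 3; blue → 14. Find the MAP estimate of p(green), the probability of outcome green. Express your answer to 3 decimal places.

MAP estimate of p(green) = 0.100

The posterior is Dirichlet(αᵢ + nᵢ) = Dirichlet(4, 18, 19, 7, 17).
For a Dirichlet(a₁,…,a_K) with all aᵢ > 1, the mode has j-th component (aⱼ − 1)/(Σaᵢ − K).
Here Σaᵢ = 65 and K = 5, so p(green) = (7 − 1)/(65 − 5) = 6/60 ≈ 0.100.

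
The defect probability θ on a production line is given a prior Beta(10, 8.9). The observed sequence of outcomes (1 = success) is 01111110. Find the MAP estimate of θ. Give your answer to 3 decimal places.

Prior: Beta(10, 8.9).
Data: 6 successes in 8 trials (from the sequence). The binomial likelihood contributes θ^6(1−θ)^2, so the posterior is Beta(10+6, 8.9+2) = Beta(16, 10.9).
For Beta(a, b) with a, b > 1 the mode is (a−1)/(a+b−2) = 15/24.9 ≈ 0.602.

θ̂_MAP = 0.602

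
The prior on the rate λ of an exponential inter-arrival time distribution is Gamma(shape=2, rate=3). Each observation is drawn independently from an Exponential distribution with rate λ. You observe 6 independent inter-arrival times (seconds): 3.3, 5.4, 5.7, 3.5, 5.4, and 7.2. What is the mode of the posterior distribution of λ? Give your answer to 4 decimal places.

λ̂_MAP = 0.2090

The Exponential(rate=λ) likelihood is ∝ λ^n e^(−λΣtᵢ). Here n = 6 and Σtᵢ = 3.3 + 5.4 + 5.7 + 3.5 + 5.4 + 7.2 = 30.5.
Posterior ∝ λe^(−3λ) · λ^6e^(−30.5λ) = λ^7e^(−33.5λ), i.e. Gamma(8, 33.5).
Mode = (a−1)/b = 7/33.5 ≈ 0.2090.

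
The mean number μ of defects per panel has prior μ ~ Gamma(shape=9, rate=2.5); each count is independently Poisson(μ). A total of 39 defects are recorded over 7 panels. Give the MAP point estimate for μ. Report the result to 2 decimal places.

Σxᵢ = 39, n = 7.
Posterior ∝ μ^8e^(−2.5μ) · μ^39e^(−7μ) = μ^47e^(−9.5μ), i.e. Gamma(shape=48, rate=9.5).
The mode of a Gamma(a, b) with a ≥ 1 (shape–rate) is (a−1)/b = 47/9.5 ≈ 4.95.

μ̂_MAP = 4.95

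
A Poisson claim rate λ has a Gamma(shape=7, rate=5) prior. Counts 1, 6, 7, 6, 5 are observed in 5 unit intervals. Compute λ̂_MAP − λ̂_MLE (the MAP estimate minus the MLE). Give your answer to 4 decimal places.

Σxᵢ = 25. Posterior is Gamma(32, 10); MAP = (32−1)/10 = 31/10 ≈ 3.10000.
MLE = x̄ = 25/5 ≈ 5.00000.
Difference = 31/10 − 25/5 = -19/10 ≈ -1.9000.

MAP − MLE = -1.9000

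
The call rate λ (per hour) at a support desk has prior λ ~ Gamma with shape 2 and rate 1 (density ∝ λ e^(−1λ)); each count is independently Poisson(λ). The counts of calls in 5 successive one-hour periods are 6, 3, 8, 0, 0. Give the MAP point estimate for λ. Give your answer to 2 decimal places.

Σxᵢ = 6+3+8+0+0 = 17, with n = 5.
Posterior ∝ λe^(−1λ) · λ^17e^(−5λ) = λ^18e^(−6λ), i.e. Gamma(shape=19, rate=6).
The mode of a Gamma(a, b) with a ≥ 1 (shape–rate) is (a−1)/b = 18/6 ≈ 3.00.

λ̂_MAP = 3.00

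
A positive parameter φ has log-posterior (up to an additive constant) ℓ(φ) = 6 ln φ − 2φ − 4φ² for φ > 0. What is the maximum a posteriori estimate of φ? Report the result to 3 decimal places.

φ̂_MAP = 0.750

ℓ'(φ) = 6/φ − 2 − 8φ. Setting this to zero and multiplying by φ: 8φ² + 2φ − 6 = 0.
φ = (−2 + √(2² + 4·8·6)) / (2·8) = (−2 + √196) / 16 = (−2 + 14)/16 = 3/4.
ℓ''(φ) = −6/φ² − 8 < 0, confirming a maximum.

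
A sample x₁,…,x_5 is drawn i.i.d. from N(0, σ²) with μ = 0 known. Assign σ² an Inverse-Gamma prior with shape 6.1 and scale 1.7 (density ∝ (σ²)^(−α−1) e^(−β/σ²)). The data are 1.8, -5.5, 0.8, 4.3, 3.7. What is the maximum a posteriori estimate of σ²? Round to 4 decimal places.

σ̂²_MAP = 3.6307

Sum of squared deviations about the known mean: SS = (1.8−0)² + (-5.5−0)² + (0.8−0)² + (4.3−0)² + (3.7−0)² = 66.31.
The Normal likelihood contributes (σ²)^(−n/2) exp(−SS/(2σ²)), so the posterior is Inverse-Gamma(α + n/2, β + SS/2) = Inverse-Gamma(8.6, 34.855).
The mode of Inverse-Gamma(a, b) is b/(a+1) = 34.855/9.6 ≈ 3.6307.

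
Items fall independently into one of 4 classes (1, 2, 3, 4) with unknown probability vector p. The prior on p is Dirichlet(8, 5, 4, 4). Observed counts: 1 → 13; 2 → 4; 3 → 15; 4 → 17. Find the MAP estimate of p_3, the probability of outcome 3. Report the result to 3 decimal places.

The posterior is Dirichlet(αᵢ + nᵢ) = Dirichlet(21, 9, 19, 21).
For a Dirichlet(a₁,…,a_K) with all aᵢ > 1, the mode has j-th component (aⱼ − 1)/(Σaᵢ − K).
Here Σaᵢ = 70 and K = 4, so p_3 = (19 − 1)/(70 − 4) = 18/66 ≈ 0.273.

MAP estimate: 0.273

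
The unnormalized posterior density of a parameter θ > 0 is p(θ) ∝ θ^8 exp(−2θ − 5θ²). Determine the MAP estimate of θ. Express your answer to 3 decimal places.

θ̂_MAP = 0.800

ℓ'(θ) = 8/θ − 2 − 10θ. Setting this to zero and multiplying by θ: 10θ² + 2θ − 8 = 0.
θ = (−2 + √(2² + 4·10·8)) / (2·10) = (−2 + √324) / 20 = (−2 + 18)/20 = 4/5.
ℓ''(θ) = −8/θ² − 10 < 0, confirming a maximum.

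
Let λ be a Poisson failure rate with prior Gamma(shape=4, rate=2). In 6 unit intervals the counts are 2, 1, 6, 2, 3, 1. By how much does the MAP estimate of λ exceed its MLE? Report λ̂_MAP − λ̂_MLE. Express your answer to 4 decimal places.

Σxᵢ = 15. Posterior is Gamma(19, 8); MAP = (19−1)/8 = 18/8 ≈ 2.25000.
MLE = x̄ = 15/6 ≈ 2.50000.
Difference = 18/8 − 15/6 = -1/4 ≈ -0.2500.

MAP − MLE = -0.2500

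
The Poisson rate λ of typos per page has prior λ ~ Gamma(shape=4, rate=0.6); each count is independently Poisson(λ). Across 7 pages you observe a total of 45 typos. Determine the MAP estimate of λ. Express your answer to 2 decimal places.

λ̂_MAP = 6.32

Σxᵢ = 45, n = 7.
Posterior ∝ λ^3e^(−0.6λ) · λ^45e^(−7λ) = λ^48e^(−7.6λ), i.e. Gamma(shape=49, rate=7.6).
The mode of a Gamma(a, b) with a ≥ 1 (shape–rate) is (a−1)/b = 48/7.6 ≈ 6.32.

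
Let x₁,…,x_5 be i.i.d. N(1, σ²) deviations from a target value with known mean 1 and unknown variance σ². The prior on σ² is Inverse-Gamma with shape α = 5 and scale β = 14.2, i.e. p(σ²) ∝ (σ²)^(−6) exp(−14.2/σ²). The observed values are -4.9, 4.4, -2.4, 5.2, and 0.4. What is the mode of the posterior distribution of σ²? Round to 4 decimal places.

σ̂²_MAP = 6.1371

Sum of squared deviations about the known mean: SS = (-4.9−1)² + (4.4−1)² + (-2.4−1)² + (5.2−1)² + (0.4−1)² = 75.93.
The Normal likelihood contributes (σ²)^(−n/2) exp(−SS/(2σ²)), so the posterior is Inverse-Gamma(α + n/2, β + SS/2) = Inverse-Gamma(7.5, 52.165).
The mode of Inverse-Gamma(a, b) is b/(a+1) = 52.165/8.5 ≈ 6.1371.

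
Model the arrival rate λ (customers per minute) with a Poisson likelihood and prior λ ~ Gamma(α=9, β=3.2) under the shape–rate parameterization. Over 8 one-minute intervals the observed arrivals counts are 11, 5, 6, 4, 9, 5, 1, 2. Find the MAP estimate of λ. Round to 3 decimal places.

Σxᵢ = 11+5+6+4+9+5+1+2 = 43, with n = 8.
Posterior ∝ λ^8e^(−3.2λ) · λ^43e^(−8λ) = λ^51e^(−11.2λ), i.e. Gamma(shape=52, rate=11.2).
The mode of a Gamma(a, b) with a ≥ 1 (shape–rate) is (a−1)/b = 51/11.2 ≈ 4.554.

λ̂_MAP = 4.554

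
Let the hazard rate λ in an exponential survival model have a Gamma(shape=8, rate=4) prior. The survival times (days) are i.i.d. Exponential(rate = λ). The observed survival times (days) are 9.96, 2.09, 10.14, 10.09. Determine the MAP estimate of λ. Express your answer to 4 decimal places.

λ̂_MAP = 0.3032

The Exponential(rate=λ) likelihood is ∝ λ^n e^(−λΣtᵢ). Here n = 4 and Σtᵢ = 9.96 + 2.09 + 10.14 + 10.09 = 32.28.
Posterior ∝ λ^7e^(−4λ) · λ^4e^(−32.28λ) = λ^11e^(−36.28λ), i.e. Gamma(12, 36.28).
Mode = (a−1)/b = 11/36.28 ≈ 0.3032.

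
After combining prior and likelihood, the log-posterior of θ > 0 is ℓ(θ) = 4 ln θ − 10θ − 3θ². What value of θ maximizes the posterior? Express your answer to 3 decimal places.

ℓ'(θ) = 4/θ − 10 − 6θ. Setting this to zero and multiplying by θ: 6θ² + 10θ − 4 = 0.
θ = (−10 + √(10² + 4·6·4)) / (2·6) = (−10 + √196) / 12 = (−10 + 14)/12 = 1/3.
ℓ''(θ) = −4/θ² − 6 < 0, confirming a maximum.

θ̂_MAP = 0.333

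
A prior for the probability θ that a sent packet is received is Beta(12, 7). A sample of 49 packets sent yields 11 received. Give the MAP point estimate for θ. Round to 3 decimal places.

θ̂_MAP = 0.333

Prior: Beta(12, 7).
Data: 11 successes in 49 trials. The binomial likelihood contributes θ^11(1−θ)^38, so the posterior is Beta(12+11, 7+38) = Beta(23, 45).
For Beta(a, b) with a, b > 1 the mode is (a−1)/(a+b−2) = 22/66 ≈ 0.333.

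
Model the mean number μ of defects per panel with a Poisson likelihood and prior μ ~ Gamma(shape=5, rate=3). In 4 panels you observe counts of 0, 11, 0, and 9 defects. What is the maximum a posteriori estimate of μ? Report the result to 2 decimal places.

Σxᵢ = 0+11+0+9 = 20, with n = 4.
Posterior ∝ μ^4e^(−3μ) · μ^20e^(−4μ) = μ^24e^(−7μ), i.e. Gamma(shape=25, rate=7).
The mode of a Gamma(a, b) with a ≥ 1 (shape–rate) is (a−1)/b = 24/7 ≈ 3.43.

μ̂_MAP = 3.43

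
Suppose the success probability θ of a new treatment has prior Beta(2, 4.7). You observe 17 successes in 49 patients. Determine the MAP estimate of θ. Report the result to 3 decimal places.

θ̂_MAP = 0.335

Prior: Beta(2, 4.7).
Data: 17 successes in 49 trials. The binomial likelihood contributes θ^17(1−θ)^32, so the posterior is Beta(2+17, 4.7+32) = Beta(19, 36.7).
For Beta(a, b) with a, b > 1 the mode is (a−1)/(a+b−2) = 18/53.7 ≈ 0.335.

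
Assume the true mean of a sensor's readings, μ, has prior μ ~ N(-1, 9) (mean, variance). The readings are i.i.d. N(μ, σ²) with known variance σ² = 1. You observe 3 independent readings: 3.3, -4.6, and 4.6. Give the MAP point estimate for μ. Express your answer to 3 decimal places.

μ̂_MAP = 1.025

n = 3; x̄ = (3.3 + (-4.6) + 4.6)/3 = 3.3/3 = 1.1.
For a Normal prior and Normal likelihood with known variance, the posterior is Normal; its mode equals its mean, the precision-weighted average.
Prior precision 1/σ₀² = 1/9; data precision n/σ² = 3/1 = 3.
μ̂ = ((1/9)·(-1) + 3·1.1) / (1/9 + 3) = (287/90)/(28/9) = 1.025.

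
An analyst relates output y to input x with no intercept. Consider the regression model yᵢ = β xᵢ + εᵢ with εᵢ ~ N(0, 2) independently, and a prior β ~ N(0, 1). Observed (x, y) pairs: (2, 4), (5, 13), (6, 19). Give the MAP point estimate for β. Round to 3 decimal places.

log p(β | y) = −Σ(yᵢ − βxᵢ)²/(2·2) − β²/(2·1) + const.
Setting the derivative to zero: Σxᵢ(yᵢ − βxᵢ)/2 − β/1 = 0, so β = Σxᵢyᵢ / (Σxᵢ² + σ²/τ²).
Σxᵢyᵢ = 2·4 + 5·13 + 6·19 = 187; Σxᵢ² = 65; σ²/τ² = 2.
β̂_MAP = 187 / (65 + 2) = 187/67 ≈ 2.791.

β̂_MAP = 2.791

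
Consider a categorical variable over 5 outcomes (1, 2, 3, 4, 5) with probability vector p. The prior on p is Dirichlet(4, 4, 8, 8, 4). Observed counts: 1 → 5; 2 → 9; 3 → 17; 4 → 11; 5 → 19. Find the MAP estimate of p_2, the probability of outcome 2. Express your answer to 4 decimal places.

MAP estimate: 0.1429

The posterior is Dirichlet(αᵢ + nᵢ) = Dirichlet(9, 13, 25, 19, 23).
For a Dirichlet(a₁,…,a_K) with all aᵢ > 1, the mode has j-th component (aⱼ − 1)/(Σaᵢ − K).
Here Σaᵢ = 89 and K = 5, so p_2 = (13 − 1)/(89 − 5) = 12/84 ≈ 0.1429.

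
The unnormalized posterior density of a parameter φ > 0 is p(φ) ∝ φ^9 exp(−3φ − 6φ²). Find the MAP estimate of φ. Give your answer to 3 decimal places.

ℓ'(φ) = 9/φ − 3 − 12φ. Setting this to zero and multiplying by φ: 12φ² + 3φ − 9 = 0.
φ = (−3 + √(3² + 4·12·9)) / (2·12) = (−3 + √441) / 24 = (−3 + 21)/24 = 3/4.
ℓ''(φ) = −9/φ² − 12 < 0, confirming a maximum.

φ̂_MAP = 0.750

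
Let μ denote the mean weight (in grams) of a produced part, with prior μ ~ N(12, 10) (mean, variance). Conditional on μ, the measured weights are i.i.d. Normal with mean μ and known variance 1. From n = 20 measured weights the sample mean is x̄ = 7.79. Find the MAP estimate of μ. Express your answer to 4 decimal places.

n = 20, x̄ = 7.79.
For a Normal prior and Normal likelihood with known variance, the posterior is Normal; its mode equals its mean, the precision-weighted average.
Prior precision 1/σ₀² = 1/10 = 0.1; data precision n/σ² = 20/1 = 20.
μ̂ = (0.1·12 + 20·7.79) / (0.1 + 20) = 157/20.1 = 1570/201 ≈ 7.8109.

μ̂_MAP = 7.8109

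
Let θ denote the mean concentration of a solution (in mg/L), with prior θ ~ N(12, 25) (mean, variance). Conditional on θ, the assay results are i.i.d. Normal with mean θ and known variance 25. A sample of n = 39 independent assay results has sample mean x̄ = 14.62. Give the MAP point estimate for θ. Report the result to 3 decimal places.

n = 39, x̄ = 14.62.
For a Normal prior and Normal likelihood with known variance, the posterior is Normal; its mode equals its mean, the precision-weighted average.
Prior precision 1/σ₀² = 1/25 = 0.04; data precision n/σ² = 39/25 = 1.56.
θ̂ = (0.04·12 + 1.56·14.62) / (0.04 + 1.56) = 23.2872/1.6 = 14.5545 ≈ 14.555.

θ̂_MAP = 14.555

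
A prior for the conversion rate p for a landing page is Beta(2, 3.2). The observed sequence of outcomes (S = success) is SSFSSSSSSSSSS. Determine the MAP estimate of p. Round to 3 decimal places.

Prior: Beta(2, 3.2).
Data: 12 successes in 13 trials (from the sequence). The binomial likelihood contributes p^12(1−p)^1, so the posterior is Beta(2+12, 3.2+1) = Beta(14, 4.2).
For Beta(a, b) with a, b > 1 the mode is (a−1)/(a+b−2) = 13/16.2 ≈ 0.802.

p̂_MAP = 0.802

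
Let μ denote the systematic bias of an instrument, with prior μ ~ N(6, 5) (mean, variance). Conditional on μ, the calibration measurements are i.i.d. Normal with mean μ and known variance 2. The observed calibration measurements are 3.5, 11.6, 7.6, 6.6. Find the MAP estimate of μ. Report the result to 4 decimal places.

n = 4; x̄ = (3.5 + 11.6 + 7.6 + 6.6)/4 = 29.3/4 = 7.325.
For a Normal prior and Normal likelihood with known variance, the posterior is Normal; its mode equals its mean, the precision-weighted average.
Prior precision 1/σ₀² = 1/5 = 0.2; data precision n/σ² = 4/2 = 2.
μ̂ = (0.2·6 + 2·7.325) / (0.2 + 2) = 15.85/2.2 = 317/44 ≈ 7.2045.

μ̂_MAP = 7.2045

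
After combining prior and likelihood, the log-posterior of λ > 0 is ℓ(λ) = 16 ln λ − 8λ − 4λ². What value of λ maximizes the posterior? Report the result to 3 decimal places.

λ̂_MAP = 1.000

ℓ'(λ) = 16/λ − 8 − 8λ. Setting this to zero and multiplying by λ: 8λ² + 8λ − 16 = 0.
λ = (−8 + √(8² + 4·8·16)) / (2·8) = (−8 + √576) / 16 = (−8 + 24)/16 = 1.
ℓ''(λ) = −16/λ² − 8 < 0, confirming a maximum.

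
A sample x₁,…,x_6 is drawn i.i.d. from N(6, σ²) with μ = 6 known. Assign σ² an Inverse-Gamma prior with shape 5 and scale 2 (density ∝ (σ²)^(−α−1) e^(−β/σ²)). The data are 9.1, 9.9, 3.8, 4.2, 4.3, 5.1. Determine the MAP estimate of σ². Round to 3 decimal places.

Sum of squared deviations about the known mean: SS = (9.1−6)² + (9.9−6)² + (3.8−6)² + (4.2−6)² + (4.3−6)² + (5.1−6)² = 36.6.
The Normal likelihood contributes (σ²)^(−n/2) exp(−SS/(2σ²)), so the posterior is Inverse-Gamma(α + n/2, β + SS/2) = Inverse-Gamma(8, 20.3).
The mode of Inverse-Gamma(a, b) is b/(a+1) = 20.3/9 ≈ 2.256.

σ̂²_MAP = 2.256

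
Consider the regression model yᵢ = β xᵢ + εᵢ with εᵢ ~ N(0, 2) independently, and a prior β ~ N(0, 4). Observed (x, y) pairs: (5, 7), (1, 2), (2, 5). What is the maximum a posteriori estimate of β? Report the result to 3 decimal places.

log p(β | y) = −Σ(yᵢ − βxᵢ)²/(2·2) − β²/(2·4) + const.
Setting the derivative to zero: Σxᵢ(yᵢ − βxᵢ)/2 − β/4 = 0, so β = Σxᵢyᵢ / (Σxᵢ² + σ²/τ²).
Σxᵢyᵢ = 5·7 + 1·2 + 2·5 = 47; Σxᵢ² = 30; σ²/τ² = 0.5.
β̂_MAP = 47 / (30 + 0.5) = 47/30.5 ≈ 1.541.

β̂_MAP = 1.541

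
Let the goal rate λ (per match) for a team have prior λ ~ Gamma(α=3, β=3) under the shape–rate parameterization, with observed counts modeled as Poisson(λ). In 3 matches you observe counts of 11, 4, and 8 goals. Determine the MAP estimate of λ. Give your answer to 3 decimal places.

λ̂_MAP = 4.167

Σxᵢ = 11+4+8 = 23, with n = 3.
Posterior ∝ λ^2e^(−3λ) · λ^23e^(−3λ) = λ^25e^(−6λ), i.e. Gamma(shape=26, rate=6).
The mode of a Gamma(a, b) with a ≥ 1 (shape–rate) is (a−1)/b = 25/6 ≈ 4.167.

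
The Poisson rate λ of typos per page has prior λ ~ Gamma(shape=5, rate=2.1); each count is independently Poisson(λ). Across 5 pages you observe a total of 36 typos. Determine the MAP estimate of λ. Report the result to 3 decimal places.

λ̂_MAP = 5.634

Σxᵢ = 36, n = 5.
Posterior ∝ λ^4e^(−2.1λ) · λ^36e^(−5λ) = λ^40e^(−7.1λ), i.e. Gamma(shape=41, rate=7.1).
The mode of a Gamma(a, b) with a ≥ 1 (shape–rate) is (a−1)/b = 40/7.1 ≈ 5.634.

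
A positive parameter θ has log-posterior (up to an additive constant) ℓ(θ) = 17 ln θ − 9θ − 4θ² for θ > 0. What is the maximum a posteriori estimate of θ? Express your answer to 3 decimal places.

θ̂_MAP = 1.000

ℓ'(θ) = 17/θ − 9 − 8θ. Setting this to zero and multiplying by θ: 8θ² + 9θ − 17 = 0.
θ = (−9 + √(9² + 4·8·17)) / (2·8) = (−9 + √625) / 16 = (−9 + 25)/16 = 1.
ℓ''(θ) = −17/θ² − 8 < 0, confirming a maximum.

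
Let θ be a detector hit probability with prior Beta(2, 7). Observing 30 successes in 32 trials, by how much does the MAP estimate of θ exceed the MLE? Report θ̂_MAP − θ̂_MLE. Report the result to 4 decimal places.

MAP − MLE = -0.1426

Posterior is Beta(32, 9); MAP = (32−1)/(41−2) = 31/39 ≈ 0.79487.
MLE ignores the prior: θ̂_MLE = k/n = 30/32 ≈ 0.93750.
Difference = 31/39 − 30/32 = -89/624 ≈ -0.1426.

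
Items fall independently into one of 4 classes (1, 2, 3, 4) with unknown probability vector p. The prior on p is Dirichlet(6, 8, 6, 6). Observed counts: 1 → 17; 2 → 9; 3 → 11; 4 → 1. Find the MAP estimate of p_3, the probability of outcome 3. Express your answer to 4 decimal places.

MAP estimate: 0.2667

The posterior is Dirichlet(αᵢ + nᵢ) = Dirichlet(23, 17, 17, 7).
For a Dirichlet(a₁,…,a_K) with all aᵢ > 1, the mode has j-th component (aⱼ − 1)/(Σaᵢ − K).
Here Σaᵢ = 64 and K = 4, so p_3 = (17 − 1)/(64 − 4) = 16/60 ≈ 0.2667.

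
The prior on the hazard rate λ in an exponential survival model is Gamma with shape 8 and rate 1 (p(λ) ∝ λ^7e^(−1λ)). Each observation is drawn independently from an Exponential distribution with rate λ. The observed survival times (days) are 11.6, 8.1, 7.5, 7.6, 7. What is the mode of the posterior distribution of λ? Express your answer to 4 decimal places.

The Exponential(rate=λ) likelihood is ∝ λ^n e^(−λΣtᵢ). Here n = 5 and Σtᵢ = 11.6 + 8.1 + 7.5 + 7.6 + 7 = 41.8.
Posterior ∝ λ^7e^(−1λ) · λ^5e^(−41.8λ) = λ^12e^(−42.8λ), i.e. Gamma(13, 42.8).
Mode = (a−1)/b = 12/42.8 ≈ 0.2804.

λ̂_MAP = 0.2804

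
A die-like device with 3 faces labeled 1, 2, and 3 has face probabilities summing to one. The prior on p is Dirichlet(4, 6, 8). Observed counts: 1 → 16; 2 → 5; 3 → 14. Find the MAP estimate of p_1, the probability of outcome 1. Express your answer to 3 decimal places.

MAP estimate: 0.380

The posterior is Dirichlet(αᵢ + nᵢ) = Dirichlet(20, 11, 22).
For a Dirichlet(a₁,…,a_K) with all aᵢ > 1, the mode has j-th component (aⱼ − 1)/(Σaᵢ − K).
Here Σaᵢ = 53 and K = 3, so p_1 = (20 − 1)/(53 − 3) = 19/50 ≈ 0.380.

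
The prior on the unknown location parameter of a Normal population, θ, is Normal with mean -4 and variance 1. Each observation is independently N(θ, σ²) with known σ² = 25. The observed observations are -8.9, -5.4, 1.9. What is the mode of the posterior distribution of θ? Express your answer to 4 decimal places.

θ̂_MAP = -4.0143

n = 3; x̄ = ((-8.9) + (-5.4) + 1.9)/3 = -12.4/3 = -62/15 ≈ -4.1333.
For a Normal prior and Normal likelihood with known variance, the posterior is Normal; its mode equals its mean, the precision-weighted average.
Prior precision 1/σ₀² = 1/1 = 1; data precision n/σ² = 3/25 = 0.12.
θ̂ = (1·(-4) + 0.12·(-62/15)) / (1 + 0.12) = (-4.496)/1.12 = -281/70 ≈ -4.0143.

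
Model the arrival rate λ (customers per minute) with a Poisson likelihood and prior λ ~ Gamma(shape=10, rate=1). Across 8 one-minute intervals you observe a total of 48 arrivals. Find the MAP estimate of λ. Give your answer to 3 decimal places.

Σxᵢ = 48, n = 8.
Posterior ∝ λ^9e^(−1λ) · λ^48e^(−8λ) = λ^57e^(−9λ), i.e. Gamma(shape=58, rate=9).
The mode of a Gamma(a, b) with a ≥ 1 (shape–rate) is (a−1)/b = 57/9 ≈ 6.333.

λ̂_MAP = 6.333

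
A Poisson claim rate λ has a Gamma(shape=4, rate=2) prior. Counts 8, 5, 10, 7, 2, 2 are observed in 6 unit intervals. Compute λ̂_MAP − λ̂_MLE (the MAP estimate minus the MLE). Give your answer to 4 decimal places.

MAP − MLE = -1.0417

Σxᵢ = 34. Posterior is Gamma(38, 8); MAP = (38−1)/8 = 37/8 ≈ 4.62500.
MLE = x̄ = 34/6 ≈ 5.66667.
Difference = 37/8 − 34/6 = -25/24 ≈ -1.0417.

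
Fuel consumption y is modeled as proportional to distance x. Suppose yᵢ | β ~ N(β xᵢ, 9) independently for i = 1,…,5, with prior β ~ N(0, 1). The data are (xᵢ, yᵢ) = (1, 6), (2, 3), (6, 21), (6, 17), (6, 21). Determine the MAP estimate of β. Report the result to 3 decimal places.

β̂_MAP = 3.000

log p(β | y) = −Σ(yᵢ − βxᵢ)²/(2·9) − β²/(2·1) + const.
Setting the derivative to zero: Σxᵢ(yᵢ − βxᵢ)/9 − β/1 = 0, so β = Σxᵢyᵢ / (Σxᵢ² + σ²/τ²).
Σxᵢyᵢ = 1·6 + 2·3 + 6·21 + 6·17 + 6·21 = 366; Σxᵢ² = 113; σ²/τ² = 9.
β̂_MAP = 366 / (113 + 9) = 366/122 ≈ 3.000.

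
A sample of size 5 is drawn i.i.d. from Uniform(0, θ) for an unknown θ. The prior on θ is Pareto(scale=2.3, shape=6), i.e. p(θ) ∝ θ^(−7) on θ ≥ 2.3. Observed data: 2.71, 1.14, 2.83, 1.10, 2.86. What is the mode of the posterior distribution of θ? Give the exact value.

The Uniform(0, θ) likelihood is θ^(−n) for θ ≥ max(xᵢ), zero otherwise. Here max(xᵢ) = 2.86.
Posterior ∝ θ^(−7) · θ^(−5) = θ^(−12) on θ ≥ max(2.3, 2.86) = 2.86.
This density is strictly decreasing in θ, so the posterior mode lies at the lower boundary of the support.

θ̂_MAP = 2.86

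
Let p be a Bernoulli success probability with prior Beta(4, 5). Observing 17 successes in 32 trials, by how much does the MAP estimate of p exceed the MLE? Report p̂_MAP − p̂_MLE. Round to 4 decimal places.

MAP − MLE = -0.0184

Posterior is Beta(21, 20); MAP = (21−1)/(41−2) = 20/39 ≈ 0.51282.
MLE ignores the prior: p̂_MLE = k/n = 17/32 ≈ 0.53125.
Difference = 20/39 − 17/32 = -23/1248 ≈ -0.0184.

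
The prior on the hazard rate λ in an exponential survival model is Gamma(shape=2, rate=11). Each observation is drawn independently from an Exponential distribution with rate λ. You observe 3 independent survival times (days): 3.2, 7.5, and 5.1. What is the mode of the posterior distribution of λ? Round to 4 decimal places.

λ̂_MAP = 0.1493

The Exponential(rate=λ) likelihood is ∝ λ^n e^(−λΣtᵢ). Here n = 3 and Σtᵢ = 3.2 + 7.5 + 5.1 = 15.8.
Posterior ∝ λe^(−11λ) · λ^3e^(−15.8λ) = λ^4e^(−26.8λ), i.e. Gamma(5, 26.8).
Mode = (a−1)/b = 4/26.8 ≈ 0.1493.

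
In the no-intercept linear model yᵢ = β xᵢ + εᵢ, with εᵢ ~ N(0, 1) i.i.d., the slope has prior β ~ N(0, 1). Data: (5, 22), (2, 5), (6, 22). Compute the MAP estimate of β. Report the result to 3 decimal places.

β̂_MAP = 3.818

log p(β | y) = −Σ(yᵢ − βxᵢ)²/(2·1) − β²/(2·1) + const.
Setting the derivative to zero: Σxᵢ(yᵢ − βxᵢ)/1 − β/1 = 0, so β = Σxᵢyᵢ / (Σxᵢ² + σ²/τ²).
Σxᵢyᵢ = 5·22 + 2·5 + 6·22 = 252; Σxᵢ² = 65; σ²/τ² = 1.
β̂_MAP = 252 / (65 + 1) = 252/66 ≈ 3.818.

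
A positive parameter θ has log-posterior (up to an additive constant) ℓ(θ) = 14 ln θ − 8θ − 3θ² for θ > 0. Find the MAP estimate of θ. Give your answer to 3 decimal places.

θ̂_MAP = 1.000

ℓ'(θ) = 14/θ − 8 − 6θ. Setting this to zero and multiplying by θ: 6θ² + 8θ − 14 = 0.
θ = (−8 + √(8² + 4·6·14)) / (2·6) = (−8 + √400) / 12 = (−8 + 20)/12 = 1.
ℓ''(θ) = −14/θ² − 6 < 0, confirming a maximum.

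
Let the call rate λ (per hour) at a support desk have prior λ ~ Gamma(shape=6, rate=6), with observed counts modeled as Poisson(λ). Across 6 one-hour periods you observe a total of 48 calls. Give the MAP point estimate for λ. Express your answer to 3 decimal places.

λ̂_MAP = 4.417

Σxᵢ = 48, n = 6.
Posterior ∝ λ^5e^(−6λ) · λ^48e^(−6λ) = λ^53e^(−12λ), i.e. Gamma(shape=54, rate=12).
The mode of a Gamma(a, b) with a ≥ 1 (shape–rate) is (a−1)/b = 53/12 ≈ 4.417.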